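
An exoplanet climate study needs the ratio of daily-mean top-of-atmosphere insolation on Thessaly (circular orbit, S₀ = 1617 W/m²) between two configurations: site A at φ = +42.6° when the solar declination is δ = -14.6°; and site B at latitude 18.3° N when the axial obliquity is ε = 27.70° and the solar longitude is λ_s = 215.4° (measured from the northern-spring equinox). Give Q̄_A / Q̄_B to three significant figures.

— Configuration A (φ=+42.6°):
cos H₀ = −tan(+42.6°) tan(-14.600°) = 0.2395, H₀ = 1.3289 rad.
Bracket: H₀ sin φ sin δ + cos φ cos δ sin H₀ = 1.3289×0.67688×-0.25207 + 0.73610×0.96771×0.97089 = -0.226738 + 0.691595 = 0.464857.
Q̄ = (S₀/π) × [bracket] = (1617/π) × 0.464857 = 239.27 W/m².
— Configuration B (φ=+18.3°):
Solar declination: sin δ = sin ε · sin λ_s = sin 27.70° × sin 215.4° = -0.26927, so δ = -15.621°.
cos H₀ = −tan(+18.3°) tan(-15.621°) = 0.0925, H₀ = 1.4782 rad.
Bracket: H₀ sin φ sin δ + cos φ cos δ sin H₀ = 1.4782×0.31399×-0.26927 + 0.94943×0.96306×0.99572 = -0.124979 + 0.910445 = 0.785466.
Q̄ = (S₀/π) × [bracket] = (1617/π) × 0.785466 = 404.28 W/m².
Ratio Q̄_A / Q̄_B = 239.27 / 404.28 = 0.5918.

Q̄_A / Q̄_B ≈ 0.592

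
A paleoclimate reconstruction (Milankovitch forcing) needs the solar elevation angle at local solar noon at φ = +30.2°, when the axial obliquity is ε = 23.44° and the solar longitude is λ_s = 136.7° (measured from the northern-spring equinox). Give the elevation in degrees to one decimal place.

Solar declination: sin δ = sin ε · sin λ_s = sin 23.44° × sin 136.7° = 0.27281, so δ = +15.832°.
At local noon the hour angle is zero, so the zenith angle equals |φ − δ| = |+30.2° − (+15.832°)| = 14.368°.
Elevation = 90° − 14.368° = 75.6°.

75.6°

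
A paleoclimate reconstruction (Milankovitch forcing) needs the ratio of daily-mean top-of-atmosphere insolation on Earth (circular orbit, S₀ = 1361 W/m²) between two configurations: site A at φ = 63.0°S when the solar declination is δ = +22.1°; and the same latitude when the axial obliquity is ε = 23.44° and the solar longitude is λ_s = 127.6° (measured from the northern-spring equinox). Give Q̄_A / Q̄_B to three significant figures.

Q̄_A / Q̄_B ≈ 0.431

— Configuration A (φ=-63.0°):
cos H₀ = −tan(-63.0°) tan(+22.100°) = 0.7969, H₀ = 0.6486 rad.
Bracket: H₀ sin φ sin δ + cos φ cos δ sin H₀ = 0.6486×-0.89101×0.37622 + 0.45399×0.92653×0.60407 = -0.217421 + 0.254093 = 0.036672.
Q̄ = (S₀/π) × [bracket] = (1361/π) × 0.036672 = 15.887 W/m².
— Configuration B (φ=-63.0°):
Solar declination: sin δ = sin ε · sin λ_s = sin 23.44° × sin 127.6° = 0.31516, so δ = +18.371°.
cos H₀ = −tan(-63.0°) tan(+18.371°) = 0.6518, H₀ = 0.8609 rad.
Bracket: H₀ sin φ sin δ + cos φ cos δ sin H₀ = 0.8609×-0.89101×0.31516 + 0.45399×0.94904×0.75843 = -0.241750 + 0.326773 = 0.085023.
Q̄ = (S₀/π) × [bracket] = (1361/π) × 0.085023 = 36.834 W/m².
Ratio Q̄_A / Q̄_B = 15.887 / 36.834 = 0.4313.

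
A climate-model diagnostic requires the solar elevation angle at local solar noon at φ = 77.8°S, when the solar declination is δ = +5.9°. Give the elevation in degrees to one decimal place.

6.3°

At local noon the hour angle is zero, so the zenith angle equals |φ − δ| = |-77.8° − (+5.900°)| = 83.700°.
Elevation = 90° − 83.700° = 6.3°.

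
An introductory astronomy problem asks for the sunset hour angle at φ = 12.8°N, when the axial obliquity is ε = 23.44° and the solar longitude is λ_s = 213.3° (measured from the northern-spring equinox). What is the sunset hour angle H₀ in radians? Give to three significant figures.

H₀ = 1.52 rad

Solar declination: sin δ = sin ε · sin λ_s = sin 23.44° × sin 213.3° = -0.21839, so δ = -12.615°.
cos H₀ = −tan φ · tan δ = −tan(+12.8°) × tan(-12.615°) = 0.0508, so H₀ = 1.5199 rad = 87.09°.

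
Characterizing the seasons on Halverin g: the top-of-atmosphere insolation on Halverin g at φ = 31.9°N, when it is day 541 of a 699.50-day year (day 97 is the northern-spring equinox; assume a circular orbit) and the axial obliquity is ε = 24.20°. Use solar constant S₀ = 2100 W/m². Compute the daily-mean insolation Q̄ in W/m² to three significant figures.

Q̄ ≈ 381 W/m²

Solar longitude: λ_s = 360° × (541 − 97)/699.50 = 228.506°.
sin δ = sin 24.20° × sin 228.506° = -0.30704, so δ = -17.881°.
cos H₀ = −tan(+31.9°) tan(-17.881°) = 0.2008, H₀ = 1.3686 rad.
Bracket: H₀ sin φ sin δ + cos φ cos δ sin H₀ = 1.3686×0.52844×-0.30704 + 0.84897×0.95170×0.97963 = -0.222058 + 0.791507 = 0.569449.
Q̄ = (S₀/π) × [bracket] = (2100/π) × 0.569449 = 380.6 W/m².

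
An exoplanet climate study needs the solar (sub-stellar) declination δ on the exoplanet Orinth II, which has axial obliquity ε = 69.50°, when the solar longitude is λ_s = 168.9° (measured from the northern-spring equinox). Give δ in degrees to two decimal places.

δ = +10.39°

sin δ = sin ε · sin λ_s = sin 69.50° × sin 168.9° = 0.180330.
δ = arcsin(0.180330) = +10.39°.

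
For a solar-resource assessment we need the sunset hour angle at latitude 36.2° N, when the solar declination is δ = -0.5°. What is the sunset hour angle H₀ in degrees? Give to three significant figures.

H₀ = 89.6°

cos H₀ = −tan φ · tan δ = −tan(+36.2°) × tan(-0.500°) = 0.0064, so H₀ = 1.5644 rad = 89.63°.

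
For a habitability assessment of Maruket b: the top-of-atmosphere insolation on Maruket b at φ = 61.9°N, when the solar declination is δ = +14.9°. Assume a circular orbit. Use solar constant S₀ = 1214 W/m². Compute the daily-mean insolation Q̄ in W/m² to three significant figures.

cos H₀ = −tan(+61.9°) tan(+14.900°) = -0.4983, H₀ = 2.0925 rad.
Bracket: H₀ sin φ sin δ + cos φ cos δ sin H₀ = 2.0925×0.88213×0.25713 + 0.47101×0.96638×0.86699 = 0.474625 + 0.394632 = 0.869257.
Q̄ = (S₀/π) × [bracket] = (1214/π) × 0.869257 = 335.9 W/m².

Q̄ ≈ 336 W/m²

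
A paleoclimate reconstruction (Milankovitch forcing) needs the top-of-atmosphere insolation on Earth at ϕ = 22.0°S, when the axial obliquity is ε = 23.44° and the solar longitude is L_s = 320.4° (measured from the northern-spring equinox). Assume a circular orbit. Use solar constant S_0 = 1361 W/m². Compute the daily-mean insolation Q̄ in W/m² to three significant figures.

Q̄ ≈ 455 W/m²

Solar declination: sin δ = sin ε · sin L_s = sin 23.44° × sin 320.4° = -0.25356, so δ = -14.688°.
cos h₀ = −tan(-22.0°) tan(-14.688°) = -0.1059, h₀ = 1.6769 rad.
Bracket: h₀ sin ϕ sin δ + cos ϕ cos δ sin h₀ = 1.6769×-0.37461×-0.25356 + 0.92718×0.96732×0.99438 = 0.159282 + 0.891839 = 1.051121.
Q̄ = (S_0/π) × [bracket] = (1361/π) × 1.051121 = 455.4 W/m².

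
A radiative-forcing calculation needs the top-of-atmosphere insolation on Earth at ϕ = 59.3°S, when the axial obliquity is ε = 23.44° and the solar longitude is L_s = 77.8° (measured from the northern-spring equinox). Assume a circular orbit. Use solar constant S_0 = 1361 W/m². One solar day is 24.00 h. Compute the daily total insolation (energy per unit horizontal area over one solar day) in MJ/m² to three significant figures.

Solar declination: sin δ = sin ε · sin L_s = sin 23.44° × sin 77.8° = 0.38880, so δ = +22.880°.
cos h₀ = −tan(-59.3°) tan(+22.880°) = 0.7107, h₀ = 0.7802 rad.
Bracket: h₀ sin ϕ sin δ + cos ϕ cos δ sin h₀ = 0.7802×-0.85985×0.38880 + 0.51054×0.92132×0.70345 = -0.260828 + 0.330882 = 0.070054.
Q̄ = (S_0/π) × [bracket] = (1361/π) × 0.070054 = 30.349 W/m².
Daily total = Q̄ × 24.00 h × 3600 s/h = 30.349 × 24.00 × 3600 / 10⁶ = 2.622 MJ/m².

2.62 MJ/m²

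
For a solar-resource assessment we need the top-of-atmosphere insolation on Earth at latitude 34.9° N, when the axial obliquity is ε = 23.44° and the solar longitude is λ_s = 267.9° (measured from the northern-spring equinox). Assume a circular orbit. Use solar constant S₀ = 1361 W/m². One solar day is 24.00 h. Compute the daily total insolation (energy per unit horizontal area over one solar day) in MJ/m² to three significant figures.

16.1 MJ/m²

Solar declination: sin δ = sin ε · sin λ_s = sin 23.44° × sin 267.9° = -0.39752, so δ = -23.423°.
cos H₀ = −tan(+34.9°) tan(-23.423°) = 0.3022, H₀ = 1.2638 rad.
Bracket: H₀ sin φ sin δ + cos φ cos δ sin H₀ = 1.2638×0.57215×-0.39752 + 0.82015×0.91759×0.95324 = -0.287440 + 0.717372 = 0.429932.
Q̄ = (S₀/π) × [bracket] = (1361/π) × 0.429932 = 186.26 W/m².
Daily total = Q̄ × 24.00 h × 3600 s/h = 186.26 × 24.00 × 3600 / 10⁶ = 16.09 MJ/m².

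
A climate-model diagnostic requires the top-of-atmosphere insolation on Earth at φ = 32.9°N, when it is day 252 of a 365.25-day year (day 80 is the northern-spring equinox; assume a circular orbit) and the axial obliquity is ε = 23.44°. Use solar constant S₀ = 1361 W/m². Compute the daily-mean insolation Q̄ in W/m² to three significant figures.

Q̄ ≈ 390 W/m²

Solar longitude: λ_s = 360° × (252 − 80)/365.25 = 169.528°.
sin δ = sin 23.44° × sin 169.528° = 0.07230, so δ = +4.146°.
cos H₀ = −tan(+32.9°) tan(+4.146°) = -0.0469, H₀ = 1.6177 rad.
Bracket: H₀ sin φ sin δ + cos φ cos δ sin H₀ = 1.6177×0.54317×0.07230 + 0.83962×0.99738×0.99890 = 0.063529 + 0.836499 = 0.900028.
Q̄ = (S₀/π) × [bracket] = (1361/π) × 0.900028 = 389.9 W/m².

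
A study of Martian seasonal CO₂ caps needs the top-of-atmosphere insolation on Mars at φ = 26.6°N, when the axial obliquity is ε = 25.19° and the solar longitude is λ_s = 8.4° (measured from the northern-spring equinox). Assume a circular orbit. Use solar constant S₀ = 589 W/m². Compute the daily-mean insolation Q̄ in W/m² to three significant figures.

Solar declination: sin δ = sin ε · sin λ_s = sin 25.19° × sin 8.4° = 0.06218, so δ = +3.565°.
cos H₀ = −tan(+26.6°) tan(+3.565°) = -0.0312, H₀ = 1.6020 rad.
Bracket: H₀ sin φ sin δ + cos φ cos δ sin H₀ = 1.6020×0.44776×0.06218 + 0.89415×0.99807×0.99951 = 0.044602 + 0.891987 = 0.936589.
Q̄ = (S₀/π) × [bracket] = (589/π) × 0.936589 = 175.6 W/m².

Q̄ ≈ 176 W/m²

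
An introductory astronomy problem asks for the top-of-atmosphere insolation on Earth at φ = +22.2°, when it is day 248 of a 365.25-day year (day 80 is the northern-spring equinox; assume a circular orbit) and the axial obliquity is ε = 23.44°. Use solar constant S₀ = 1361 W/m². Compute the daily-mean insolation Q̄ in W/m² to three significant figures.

Solar longitude: λ_s = 360° × (248 − 80)/365.25 = 165.585°.
sin δ = sin 23.44° × sin 165.585° = 0.09903, so δ = +5.683°.
cos H₀ = −tan(+22.2°) tan(+5.683°) = -0.0406, H₀ = 1.6114 rad.
Bracket: H₀ sin φ sin δ + cos φ cos δ sin H₀ = 1.6114×0.37784×0.09903 + 0.92587×0.99508×0.99918 = 0.060295 + 0.920559 = 0.980854.
Q̄ = (S₀/π) × [bracket] = (1361/π) × 0.980854 = 424.9 W/m².

Q̄ ≈ 425 W/m²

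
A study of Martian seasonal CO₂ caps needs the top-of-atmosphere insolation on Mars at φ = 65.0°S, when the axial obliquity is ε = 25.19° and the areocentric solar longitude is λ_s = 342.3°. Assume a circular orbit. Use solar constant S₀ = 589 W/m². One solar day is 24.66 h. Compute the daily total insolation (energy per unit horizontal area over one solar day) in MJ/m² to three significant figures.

sin δ = sin 25.19° × sin 342.3° = -0.12940, so δ = -7.435°.
cos H₀ = −tan(-65.0°) tan(-7.435°) = -0.2799, H₀ = 1.8544 rad.
Bracket: H₀ sin φ sin δ + cos φ cos δ sin H₀ = 1.8544×-0.90631×-0.12940 + 0.42262×0.99159×0.96004 = 0.217478 + 0.402320 = 0.619798.
Q̄ = (S₀/π) × [bracket] = (589/π) × 0.619798 = 116.20 W/m².
Daily total = Q̄ × 24.66 h × 3600 s/h = 116.20 × 24.66 × 3600 / 10⁶ = 10.32 MJ/m².

10.3 MJ/m²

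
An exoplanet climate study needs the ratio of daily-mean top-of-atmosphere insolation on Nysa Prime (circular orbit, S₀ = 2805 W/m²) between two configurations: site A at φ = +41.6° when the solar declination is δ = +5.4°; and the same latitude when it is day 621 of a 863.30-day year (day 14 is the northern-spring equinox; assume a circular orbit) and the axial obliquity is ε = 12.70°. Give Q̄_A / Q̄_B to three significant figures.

— Configuration A (φ=+41.6°):
cos H₀ = −tan(+41.6°) tan(+5.400°) = -0.0839, H₀ = 1.6548 rad.
Bracket: H₀ sin φ sin δ + cos φ cos δ sin H₀ = 1.6548×0.66393×0.09411 + 0.74780×0.99556×0.99647 = 0.103396 + 0.741852 = 0.845248.
Q̄ = (S₀/π) × [bracket] = (2805/π) × 0.845248 = 754.69 W/m².
— Configuration B (φ=+41.6°):
Solar longitude: λ_s = 360° × (621 − 14)/863.30 = 253.122°.
sin δ = sin 12.70° × sin 253.122° = -0.21038, so δ = -12.144°.
cos H₀ = −tan(+41.6°) tan(-12.144°) = 0.1911, H₀ = 1.3786 rad.
Bracket: H₀ sin φ sin δ + cos φ cos δ sin H₀ = 1.3786×0.66393×-0.21038 + 0.74780×0.97762×0.98158 = -0.192560 + 0.717598 = 0.525038.
Q̄ = (S₀/π) × [bracket] = (2805/π) × 0.525038 = 468.79 W/m².
Ratio Q̄_A / Q̄_B = 754.69 / 468.79 = 1.610.

Q̄_A / Q̄_B ≈ 1.61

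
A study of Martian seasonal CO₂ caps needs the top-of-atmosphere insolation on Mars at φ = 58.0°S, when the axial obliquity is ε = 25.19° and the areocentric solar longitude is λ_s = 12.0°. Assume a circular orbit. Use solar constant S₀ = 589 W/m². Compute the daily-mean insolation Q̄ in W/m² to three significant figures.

Q̄ ≈ 77.9 W/m²

sin δ = sin 25.19° × sin 12.0° = 0.08849, so δ = +5.077°.
cos H₀ = −tan(-58.0°) tan(+5.077°) = 0.1422, H₀ = 1.4281 rad.
Bracket: H₀ sin φ sin δ + cos φ cos δ sin H₀ = 1.4281×-0.84805×0.08849 + 0.52992×0.99608×0.98984 = -0.107170 + 0.522480 = 0.415310.
Q̄ = (S₀/π) × [bracket] = (589/π) × 0.415310 = 77.86 W/m².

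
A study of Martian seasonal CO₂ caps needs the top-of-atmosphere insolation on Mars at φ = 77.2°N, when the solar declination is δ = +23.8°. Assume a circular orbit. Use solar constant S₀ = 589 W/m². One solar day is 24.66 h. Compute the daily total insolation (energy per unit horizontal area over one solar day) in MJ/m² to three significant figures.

cos H₀ = −tan(+77.2°) tan(+23.800°) = -1.9413 ≤ −1 ⇒ polar day, H₀ = π.
Bracket: H₀ sin φ sin δ + cos φ cos δ sin H₀ = 3.1416×0.97515×0.40355 + 0.22155×0.91496×0.00000 = 1.236288 + 0.000000 = 1.236288.
Q̄ = (S₀/π) × [bracket] = (589/π) × 1.236288 = 231.78 W/m².
Daily total = Q̄ × 24.66 h × 3600 s/h = 231.78 × 24.66 × 3600 / 10⁶ = 20.58 MJ/m².

20.6 MJ/m²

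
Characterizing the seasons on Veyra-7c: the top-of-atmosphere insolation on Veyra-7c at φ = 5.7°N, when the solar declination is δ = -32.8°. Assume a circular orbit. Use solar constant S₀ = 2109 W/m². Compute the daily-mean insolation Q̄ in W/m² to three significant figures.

cos H₀ = −tan(+5.7°) tan(-32.800°) = 0.0643, H₀ = 1.5064 rad.
Bracket: H₀ sin φ sin δ + cos φ cos δ sin H₀ = 1.5064×0.09932×-0.54171 + 0.99506×0.84057×0.99793 = -0.081048 + 0.834686 = 0.753638.
Q̄ = (S₀/π) × [bracket] = (2109/π) × 0.753638 = 505.9 W/m².

Q̄ ≈ 506 W/m²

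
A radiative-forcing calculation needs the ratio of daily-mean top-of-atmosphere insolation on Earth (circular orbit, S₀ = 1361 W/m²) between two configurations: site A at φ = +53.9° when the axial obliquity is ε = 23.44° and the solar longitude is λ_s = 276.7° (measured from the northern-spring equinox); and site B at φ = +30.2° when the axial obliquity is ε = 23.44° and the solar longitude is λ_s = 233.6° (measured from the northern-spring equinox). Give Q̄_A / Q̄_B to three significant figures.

Q̄_A / Q̄_B ≈ 0.236

— Configuration A (φ=+53.9°):
Solar declination: sin δ = sin ε · sin λ_s = sin 23.44° × sin 276.7° = -0.39507, so δ = -23.270°.
cos H₀ = −tan(+53.9°) tan(-23.270°) = 0.5898, H₀ = 0.9400 rad.
Bracket: H₀ sin φ sin δ + cos φ cos δ sin H₀ = 0.9400×0.80799×-0.39507 + 0.58920×0.91865×0.80758 = -0.300060 + 0.437118 = 0.137058.
Q̄ = (S₀/π) × [bracket] = (1361/π) × 0.137058 = 59.376 W/m².
— Configuration B (φ=+30.2°):
Solar declination: sin δ = sin ε · sin λ_s = sin 23.44° × sin 233.6° = -0.32018, so δ = -18.674°.
cos H₀ = −tan(+30.2°) tan(-18.674°) = 0.1967, H₀ = 1.3728 rad.
Bracket: H₀ sin φ sin δ + cos φ cos δ sin H₀ = 1.3728×0.50302×-0.32018 + 0.86427×0.94736×0.98046 = -0.221099 + 0.802776 = 0.581677.
Q̄ = (S₀/π) × [bracket] = (1361/π) × 0.581677 = 251.99 W/m².
Ratio Q̄_A / Q̄_B = 59.376 / 251.99 = 0.2356.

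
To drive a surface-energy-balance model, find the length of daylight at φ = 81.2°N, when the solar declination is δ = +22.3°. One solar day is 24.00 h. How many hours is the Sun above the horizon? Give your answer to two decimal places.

24.00 h

Sunrise equation: cos H₀ = −tan φ · tan δ = -2.6493 ≤ −1, so the Sun never sets (polar day) and H₀ = π.
Daylight = 2H₀/(2π) × 24.00 h = (3.1416/π) × 24.00 = 24.00 h.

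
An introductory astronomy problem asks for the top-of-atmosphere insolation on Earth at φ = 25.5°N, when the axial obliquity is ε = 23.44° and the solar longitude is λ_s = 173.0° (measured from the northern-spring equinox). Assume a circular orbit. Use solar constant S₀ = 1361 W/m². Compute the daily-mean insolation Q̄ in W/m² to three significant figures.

Solar declination: sin δ = sin ε · sin λ_s = sin 23.44° × sin 173.0° = 0.04848, so δ = +2.779°.
cos H₀ = −tan(+25.5°) tan(+2.779°) = -0.0232, H₀ = 1.5939 rad.
Bracket: H₀ sin φ sin δ + cos φ cos δ sin H₀ = 1.5939×0.43051×0.04848 + 0.90259×0.99882×0.99973 = 0.033266 + 0.901282 = 0.934548.
Q̄ = (S₀/π) × [bracket] = (1361/π) × 0.934548 = 404.9 W/m².

Q̄ ≈ 405 W/m²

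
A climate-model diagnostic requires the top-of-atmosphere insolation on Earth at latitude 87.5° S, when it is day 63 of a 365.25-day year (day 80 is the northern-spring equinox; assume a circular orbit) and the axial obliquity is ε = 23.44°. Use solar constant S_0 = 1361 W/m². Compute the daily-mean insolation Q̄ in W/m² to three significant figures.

Q̄ ≈ 156 W/m²

Solar longitude: L_s = 360° × (63 − 80)/365.25 = -16.756°, i.e. -16.756° + 360° = 343.244°.
sin δ = sin 23.44° × sin 343.244° = -0.11468, so δ = -6.585°.
cos h₀ = −tan(-87.5°) tan(-6.585°) = -2.6440 ≤ −1 ⇒ polar day, h₀ = π.
Bracket: h₀ sin ϕ sin δ + cos ϕ cos δ sin h₀ = 3.1416×-0.99905×-0.11468 + 0.04362×0.99340×0.00000 = 0.359936 + 0.000000 = 0.359936.
Q̄ = (S_0/π) × [bracket] = (1361/π) × 0.359936 = 155.9 W/m².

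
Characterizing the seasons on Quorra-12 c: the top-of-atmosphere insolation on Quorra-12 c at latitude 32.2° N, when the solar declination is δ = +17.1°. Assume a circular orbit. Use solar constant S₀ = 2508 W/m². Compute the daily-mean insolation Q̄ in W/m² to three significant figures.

cos H₀ = −tan(+32.2°) tan(+17.100°) = -0.1937, H₀ = 1.7658 rad.
Bracket: H₀ sin φ sin δ + cos φ cos δ sin H₀ = 1.7658×0.53288×0.29404 + 0.84619×0.95579×0.98105 = 0.276680 + 0.793454 = 1.070134.
Q̄ = (S₀/π) × [bracket] = (2508/π) × 1.070134 = 854.3 W/m².

Q̄ ≈ 854 W/m²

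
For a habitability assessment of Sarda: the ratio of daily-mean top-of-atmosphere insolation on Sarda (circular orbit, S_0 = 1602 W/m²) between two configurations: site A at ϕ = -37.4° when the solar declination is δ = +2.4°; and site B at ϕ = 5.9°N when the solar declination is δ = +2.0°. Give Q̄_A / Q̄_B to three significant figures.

— Configuration A (ϕ=-37.4°):
cos h₀ = −tan(-37.4°) tan(+2.400°) = 0.0320, h₀ = 1.5387 rad.
Bracket: h₀ sin ϕ sin δ + cos ϕ cos δ sin h₀ = 1.5387×-0.60738×0.04188 + 0.79441×0.99912×0.99949 = -0.039140 + 0.793306 = 0.754166.
Q̄ = (S_0/π) × [bracket] = (1602/π) × 0.754166 = 384.57 W/m².
— Configuration B (ϕ=+5.9°):
cos h₀ = −tan(+5.9°) tan(+2.000°) = -0.0036, h₀ = 1.5744 rad.
Bracket: h₀ sin ϕ sin δ + cos ϕ cos δ sin h₀ = 1.5744×0.10279×0.03490 + 0.99470×0.99939×0.99999 = 0.005648 + 0.994083 = 0.999731.
Q̄ = (S_0/π) × [bracket] = (1602/π) × 0.999731 = 509.80 W/m².
Ratio Q̄_A / Q̄_B = 384.57 / 509.80 = 0.7544.

Q̄_A / Q̄_B ≈ 0.754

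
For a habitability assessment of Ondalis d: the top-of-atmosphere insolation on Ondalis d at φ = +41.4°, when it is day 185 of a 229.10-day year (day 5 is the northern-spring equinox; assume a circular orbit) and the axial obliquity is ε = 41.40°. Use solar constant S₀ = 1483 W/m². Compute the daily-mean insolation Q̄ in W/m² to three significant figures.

Q̄ ≈ 33.6 W/m²

Solar longitude: λ_s = 360° × (185 − 5)/229.10 = 282.846°.
sin δ = sin 41.40° × sin 282.846° = -0.64476, so δ = -40.148°.
cos H₀ = −tan(+41.4°) tan(-40.148°) = 0.7436, H₀ = 0.7323 rad.
Bracket: H₀ sin φ sin δ + cos φ cos δ sin H₀ = 0.7323×0.66131×-0.64476 + 0.75011×0.76438×0.66857 = -0.312243 + 0.383337 = 0.071094.
Q̄ = (S₀/π) × [bracket] = (1483/π) × 0.071094 = 33.56 W/m².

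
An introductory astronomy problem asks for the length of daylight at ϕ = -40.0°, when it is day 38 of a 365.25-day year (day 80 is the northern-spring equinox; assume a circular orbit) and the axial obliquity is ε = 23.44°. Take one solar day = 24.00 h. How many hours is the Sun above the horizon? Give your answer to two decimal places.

13.76 h

Solar longitude: L_s = 360° × (38 − 80)/365.25 = -41.396°, i.e. -41.396° + 360° = 318.604°.
sin δ = sin 23.44° × sin 318.604° = -0.26304, so δ = -15.251°.
cos h₀ = −tan ϕ · tan δ = −tan(-40.0°) × tan(-15.251°) = -0.2288, so h₀ = 1.8016 rad = 103.23°.
Daylight = 2h₀/(2π) × 24.00 h = (1.8016/π) × 24.00 = 13.76 h.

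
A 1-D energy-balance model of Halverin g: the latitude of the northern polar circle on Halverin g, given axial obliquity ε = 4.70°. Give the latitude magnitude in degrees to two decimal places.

The polar circle is the lowest latitude that experiences at least one full rotation of continuous daylight at the northern-summer solstice; it lies at |φ| = 90° − ε = 90° − 4.70° = 85.30°.

85.30°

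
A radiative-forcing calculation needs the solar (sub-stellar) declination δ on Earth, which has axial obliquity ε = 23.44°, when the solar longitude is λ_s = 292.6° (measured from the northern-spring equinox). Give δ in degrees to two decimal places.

sin δ = sin ε · sin λ_s = sin 23.44° × sin 292.6° = -0.367242.
δ = arcsin(-0.367242) = -21.55°.

δ = -21.55°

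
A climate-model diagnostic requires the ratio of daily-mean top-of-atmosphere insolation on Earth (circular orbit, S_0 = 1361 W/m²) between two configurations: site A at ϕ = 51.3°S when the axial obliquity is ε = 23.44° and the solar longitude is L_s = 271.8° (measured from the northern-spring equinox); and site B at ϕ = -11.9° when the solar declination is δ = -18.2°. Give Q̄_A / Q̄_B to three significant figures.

Q̄_A / Q̄_B ≈ 1.11

— Configuration A (ϕ=-51.3°):
Solar declination: sin δ = sin ε · sin L_s = sin 23.44° × sin 271.8° = -0.39759, so δ = -23.428°.
cos h₀ = −tan(-51.3°) tan(-23.428°) = -0.5409, h₀ = 2.1423 rad.
Bracket: h₀ sin ϕ sin δ + cos ϕ cos δ sin h₀ = 2.1423×-0.78043×-0.39759 + 0.62524×0.91756×0.84111 = 0.664737 + 0.482541 = 1.147278.
Q̄ = (S_0/π) × [bracket] = (1361/π) × 1.147278 = 497.02 W/m².
— Configuration B (ϕ=-11.9°):
cos h₀ = −tan(-11.9°) tan(-18.200°) = -0.0693, h₀ = 1.6401 rad.
Bracket: h₀ sin ϕ sin δ + cos ϕ cos δ sin h₀ = 1.6401×-0.20620×-0.31233 + 0.97851×0.94997×0.99760 = 0.105626 + 0.927324 = 1.032950.
Q̄ = (S_0/π) × [bracket] = (1361/π) × 1.032950 = 447.49 W/m².
Ratio Q̄_A / Q̄_B = 497.02 / 447.49 = 1.111.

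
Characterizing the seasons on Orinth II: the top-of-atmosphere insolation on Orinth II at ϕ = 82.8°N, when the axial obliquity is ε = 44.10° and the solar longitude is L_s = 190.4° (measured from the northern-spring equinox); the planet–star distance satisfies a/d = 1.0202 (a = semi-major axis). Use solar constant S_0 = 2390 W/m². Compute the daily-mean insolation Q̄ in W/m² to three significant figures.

Solar declination: sin δ = sin ε · sin L_s = sin 44.10° × sin 190.4° = -0.12563, so δ = -7.217°.
cos h₀ = −tan(+82.8°) tan(-7.217°) = 1.0024 ≥ 1 ⇒ polar night, h₀ = 0 and Q̄ = 0.
Inverse-square distance factor (a/d)² = 1.0202² = 1.040808.

Q̄ ≈ 0.00 W/m²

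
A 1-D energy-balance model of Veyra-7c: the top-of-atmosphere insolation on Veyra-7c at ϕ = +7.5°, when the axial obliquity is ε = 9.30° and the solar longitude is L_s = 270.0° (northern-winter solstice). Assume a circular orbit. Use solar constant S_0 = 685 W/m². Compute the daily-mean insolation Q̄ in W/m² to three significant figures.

Solar declination: sin δ = sin ε · sin L_s = sin 9.30° × sin 270.0° = -0.16160, so δ = -9.300°.
cos h₀ = −tan(+7.5°) tan(-9.300°) = 0.0216, h₀ = 1.5492 rad.
Bracket: h₀ sin ϕ sin δ + cos ϕ cos δ sin h₀ = 1.5492×0.13053×-0.16160 + 0.99144×0.98686×0.99977 = -0.032678 + 0.978187 = 0.945509.
Q̄ = (S_0/π) × [bracket] = (685/π) × 0.945509 = 206.2 W/m².

Q̄ ≈ 206 W/m²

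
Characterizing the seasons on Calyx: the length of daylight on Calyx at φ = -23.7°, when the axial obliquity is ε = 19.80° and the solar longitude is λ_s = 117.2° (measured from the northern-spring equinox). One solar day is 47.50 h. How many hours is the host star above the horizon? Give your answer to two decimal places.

21.65 h

Solar declination: sin δ = sin ε · sin λ_s = sin 19.80° × sin 117.2° = 0.30128, so δ = +17.534°.
cos H₀ = −tan φ · tan δ = −tan(-23.7°) × tan(+17.534°) = 0.1387, so H₀ = 1.4317 rad = 82.03°.
Daylight = 2H₀/(2π) × 47.50 h = (1.4317/π) × 47.50 = 21.65 h.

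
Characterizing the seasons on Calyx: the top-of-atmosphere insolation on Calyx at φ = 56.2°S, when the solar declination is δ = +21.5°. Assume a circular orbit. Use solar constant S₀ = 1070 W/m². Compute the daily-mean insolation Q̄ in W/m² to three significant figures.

cos H₀ = −tan(-56.2°) tan(+21.500°) = 0.5884, H₀ = 0.9417 rad.
Bracket: H₀ sin φ sin δ + cos φ cos δ sin H₀ = 0.9417×-0.83098×0.36650 + 0.55630×0.93042×0.80856 = -0.286799 + 0.418505 = 0.131706.
Q̄ = (S₀/π) × [bracket] = (1070/π) × 0.131706 = 44.86 W/m².

Q̄ ≈ 44.9 W/m²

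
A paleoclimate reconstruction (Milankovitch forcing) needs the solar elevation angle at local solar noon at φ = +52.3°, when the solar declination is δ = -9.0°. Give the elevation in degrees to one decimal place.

28.7°

At local noon the hour angle is zero, so the zenith angle equals |φ − δ| = |+52.3° − (-9.000°)| = 61.300°.
Elevation = 90° − 61.300° = 28.7°.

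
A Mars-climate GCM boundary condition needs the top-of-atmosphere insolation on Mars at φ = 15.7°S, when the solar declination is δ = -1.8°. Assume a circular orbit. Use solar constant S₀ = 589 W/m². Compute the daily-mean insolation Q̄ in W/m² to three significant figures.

Q̄ ≈ 183 W/m²

cos H₀ = −tan(-15.7°) tan(-1.800°) = -0.0088, H₀ = 1.5796 rad.
Bracket: H₀ sin φ sin δ + cos φ cos δ sin H₀ = 1.5796×-0.27060×-0.03141 + 0.96269×0.99951×0.99996 = 0.013426 + 0.962180 = 0.975606.
Q̄ = (S₀/π) × [bracket] = (589/π) × 0.975606 = 182.9 W/m².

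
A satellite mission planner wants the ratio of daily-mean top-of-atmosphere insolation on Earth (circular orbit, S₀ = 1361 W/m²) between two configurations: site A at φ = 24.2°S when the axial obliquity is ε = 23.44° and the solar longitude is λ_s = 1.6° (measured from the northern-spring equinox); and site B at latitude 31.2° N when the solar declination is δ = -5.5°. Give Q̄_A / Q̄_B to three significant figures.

— Configuration A (φ=-24.2°):
Solar declination: sin δ = sin ε · sin λ_s = sin 23.44° × sin 1.6° = 0.01111, so δ = +0.636°.
cos H₀ = −tan(-24.2°) tan(+0.636°) = 0.0050, H₀ = 1.5658 rad.
Bracket: H₀ sin φ sin δ + cos φ cos δ sin H₀ = 1.5658×-0.40992×0.01111 + 0.91212×0.99994×0.99999 = -0.007131 + 0.912056 = 0.904925.
Q̄ = (S₀/π) × [bracket] = (1361/π) × 0.904925 = 392.03 W/m².
— Configuration B (φ=+31.2°):
cos H₀ = −tan(+31.2°) tan(-5.500°) = 0.0583, H₀ = 1.5124 rad.
Bracket: H₀ sin φ sin δ + cos φ cos δ sin H₀ = 1.5124×0.51803×-0.09585 + 0.85536×0.99540×0.99830 = -0.075095 + 0.849978 = 0.774883.
Q̄ = (S₀/π) × [bracket] = (1361/π) × 0.774883 = 335.69 W/m².
Ratio Q̄_A / Q̄_B = 392.03 / 335.69 = 1.168.

Q̄_A / Q̄_B ≈ 1.17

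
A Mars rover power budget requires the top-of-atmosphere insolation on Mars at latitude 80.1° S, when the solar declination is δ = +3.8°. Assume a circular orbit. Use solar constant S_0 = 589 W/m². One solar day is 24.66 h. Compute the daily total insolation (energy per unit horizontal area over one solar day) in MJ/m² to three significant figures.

1.36 MJ/m²

cos h₀ = −tan(-80.1°) tan(+3.800°) = 0.3806, h₀ = 1.1804 rad.
Bracket: h₀ sin ϕ sin δ + cos ϕ cos δ sin h₀ = 1.1804×-0.98511×0.06627 + 0.17193×0.99780×0.92475 = -0.077060 + 0.158642 = 0.081582.
Q̄ = (S_0/π) × [bracket] = (589/π) × 0.081582 = 15.295 W/m².
Daily total = Q̄ × 24.66 h × 3600 s/h = 15.295 × 24.66 × 3600 / 10⁶ = 1.358 MJ/m².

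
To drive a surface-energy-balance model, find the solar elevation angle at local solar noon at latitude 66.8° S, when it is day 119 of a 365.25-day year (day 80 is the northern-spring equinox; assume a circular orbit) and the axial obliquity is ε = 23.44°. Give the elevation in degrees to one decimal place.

Solar longitude: L_s = 360° × (119 − 80)/365.25 = 38.439°.
sin δ = sin 23.44° × sin 38.439° = 0.24730, so δ = +14.318°.
At local noon the hour angle is zero, so the zenith angle equals |ϕ − δ| = |-66.8° − (+14.318°)| = 81.118°.
Elevation = 90° − 81.118° = 8.9°.

8.9°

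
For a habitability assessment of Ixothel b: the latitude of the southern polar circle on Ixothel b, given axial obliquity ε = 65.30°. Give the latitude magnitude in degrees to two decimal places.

The polar circle is the lowest latitude that experiences at least one full rotation of continuous darkness at the northern-summer solstice; it lies at |φ| = 90° − ε = 90° − 65.30° = 24.70°.

24.70°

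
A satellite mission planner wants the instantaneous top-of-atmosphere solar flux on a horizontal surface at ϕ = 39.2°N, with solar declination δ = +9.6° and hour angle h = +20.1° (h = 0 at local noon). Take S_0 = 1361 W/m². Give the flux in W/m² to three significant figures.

1.12e+03 W/m²

cos θ_z = sin ϕ sin δ + cos ϕ cos δ cos h = 0.105403 + 0.717555 = 0.822958.
Flux = S_0 · cos θ_z = 1361 × 0.822958 = 1120 W/m².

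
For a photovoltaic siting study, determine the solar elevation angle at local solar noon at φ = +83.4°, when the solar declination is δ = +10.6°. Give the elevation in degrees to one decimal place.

17.2°

At local noon the hour angle is zero, so the zenith angle equals |φ − δ| = |+83.4° − (+10.600°)| = 72.800°.
Elevation = 90° − 72.800° = 17.2°.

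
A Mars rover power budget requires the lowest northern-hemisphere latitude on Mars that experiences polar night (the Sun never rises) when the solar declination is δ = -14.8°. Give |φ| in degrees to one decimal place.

|φ| = 75.2°

Polar night requires cos H₀ = −tan φ tan δ ≥ 1, i.e. tan φ tan δ ≤ −1.
The boundary is |tan φ| · |tan δ| = 1, so |φ| = 90° − |δ| = 90° − 14.8° = 75.2° in the northern hemisphere.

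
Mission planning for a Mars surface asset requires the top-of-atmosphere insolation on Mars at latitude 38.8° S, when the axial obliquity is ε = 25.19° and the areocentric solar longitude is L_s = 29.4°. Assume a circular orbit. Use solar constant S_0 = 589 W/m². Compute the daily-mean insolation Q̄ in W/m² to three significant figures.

Q̄ ≈ 106 W/m²

sin δ = sin 25.19° × sin 29.4° = 0.20894, so δ = +12.060°.
cos h₀ = −tan(-38.8°) tan(+12.060°) = 0.1718, h₀ = 1.3982 rad.
Bracket: h₀ sin ϕ sin δ + cos ϕ cos δ sin h₀ = 1.3982×-0.62660×0.20894 + 0.77934×0.97793×0.98513 = -0.183055 + 0.750807 = 0.567752.
Q̄ = (S_0/π) × [bracket] = (589/π) × 0.567752 = 106.4 W/m².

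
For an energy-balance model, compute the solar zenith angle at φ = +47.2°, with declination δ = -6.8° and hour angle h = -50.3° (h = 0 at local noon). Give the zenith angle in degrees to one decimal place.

θ_z = 69.9°

cos θ_z = sin φ sin δ + cos φ cos δ cos h = -0.086877 + 0.430952 = 0.344075.
θ_z = arccos(0.344075) = 69.9°.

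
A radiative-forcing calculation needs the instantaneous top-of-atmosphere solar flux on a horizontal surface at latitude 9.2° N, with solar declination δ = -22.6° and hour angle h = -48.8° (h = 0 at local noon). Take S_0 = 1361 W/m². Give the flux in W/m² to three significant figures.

cos θ_z = sin ϕ sin δ + cos ϕ cos δ cos h = -0.061442 + 0.600286 = 0.538844.
Flux = S_0 · cos θ_z = 1361 × 0.538844 = 733.4 W/m².

733 W/m²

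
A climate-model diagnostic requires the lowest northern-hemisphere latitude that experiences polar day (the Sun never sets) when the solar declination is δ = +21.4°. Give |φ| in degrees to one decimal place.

Polar day requires cos H₀ = −tan φ tan δ ≤ −1, i.e. tan φ tan δ ≥ 1.
The boundary is |tan φ| · |tan δ| = 1, so |φ| = 90° − |δ| = 90° − 21.4° = 68.6° in the northern hemisphere.

|φ| = 68.6°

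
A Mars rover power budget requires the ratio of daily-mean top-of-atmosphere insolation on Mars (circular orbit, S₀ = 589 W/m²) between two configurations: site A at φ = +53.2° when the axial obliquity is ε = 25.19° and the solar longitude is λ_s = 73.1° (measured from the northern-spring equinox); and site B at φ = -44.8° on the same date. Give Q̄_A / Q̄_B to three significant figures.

— Configuration A (φ=+53.2°):
Solar declination: sin δ = sin ε · sin λ_s = sin 25.19° × sin 73.1° = 0.40724, so δ = +24.032°.
cos H₀ = −tan(+53.2°) tan(+24.032°) = -0.5960, H₀ = 2.2093 rad.
Bracket: H₀ sin φ sin δ + cos φ cos δ sin H₀ = 2.2093×0.80073×0.40724 + 0.59902×0.91332×0.80296 = 0.720429 + 0.439297 = 1.159726.
Q̄ = (S₀/π) × [bracket] = (589/π) × 1.159726 = 217.43 W/m².
— Configuration B (φ=-44.8°):
cos H₀ = −tan(-44.8°) tan(+24.032°) = 0.4428, H₀ = 1.1121 rad.
Bracket: H₀ sin φ sin δ + cos φ cos δ sin H₀ = 1.1121×-0.70463×0.40724 + 0.70957×0.91332×0.89663 = -0.319121 + 0.581074 = 0.261953.
Q̄ = (S₀/π) × [bracket] = (589/π) × 0.261953 = 49.112 W/m².
Ratio Q̄_A / Q̄_B = 217.43 / 49.112 = 4.427.

Q̄_A / Q̄_B ≈ 4.43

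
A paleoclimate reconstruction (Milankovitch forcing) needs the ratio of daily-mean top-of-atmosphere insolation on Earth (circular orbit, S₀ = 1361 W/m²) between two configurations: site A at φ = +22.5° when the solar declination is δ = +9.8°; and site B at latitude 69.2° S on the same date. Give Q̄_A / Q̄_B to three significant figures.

Q̄_A / Q̄_B ≈ 7.42

— Configuration A (φ=+22.5°):
cos H₀ = −tan(+22.5°) tan(+9.800°) = -0.0715, H₀ = 1.6424 rad.
Bracket: H₀ sin φ sin δ + cos φ cos δ sin H₀ = 1.6424×0.38268×0.17021 + 0.92388×0.98541×0.99744 = 0.106979 + 0.908070 = 1.015049.
Q̄ = (S₀/π) × [bracket] = (1361/π) × 1.015049 = 439.74 W/m².
— Configuration B (φ=-69.2°):
cos H₀ = −tan(-69.2°) tan(+9.800°) = 0.4547, H₀ = 1.0987 rad.
Bracket: H₀ sin φ sin δ + cos φ cos δ sin H₀ = 1.0987×-0.93483×0.17021 + 0.35511×0.98541×0.89064 = -0.174822 + 0.311661 = 0.136839.
Q̄ = (S₀/π) × [bracket] = (1361/π) × 0.136839 = 59.281 W/m².
Ratio Q̄_A / Q̄_B = 439.74 / 59.281 = 7.418.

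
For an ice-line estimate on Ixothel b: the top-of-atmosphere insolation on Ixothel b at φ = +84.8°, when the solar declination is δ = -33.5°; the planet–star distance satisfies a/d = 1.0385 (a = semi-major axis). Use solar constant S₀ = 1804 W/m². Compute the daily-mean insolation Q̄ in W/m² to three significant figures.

Q̄ ≈ 0.00 W/m²

cos H₀ = −tan(+84.8°) tan(-33.500°) = 7.2729 ≥ 1 ⇒ polar night, H₀ = 0 and Q̄ = 0.
Inverse-square distance factor (a/d)² = 1.0385² = 1.078482.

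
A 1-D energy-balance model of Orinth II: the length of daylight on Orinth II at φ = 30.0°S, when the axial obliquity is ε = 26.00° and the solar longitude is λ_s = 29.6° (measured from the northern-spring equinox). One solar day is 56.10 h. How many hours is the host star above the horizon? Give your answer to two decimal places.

25.76 h

Solar declination: sin δ = sin ε · sin λ_s = sin 26.00° × sin 29.6° = 0.21653, so δ = +12.505°.
cos H₀ = −tan φ · tan δ = −tan(-30.0°) × tan(+12.505°) = 0.1281, so H₀ = 1.4424 rad = 82.64°.
Daylight = 2H₀/(2π) × 56.10 h = (1.4424/π) × 56.10 = 25.76 h.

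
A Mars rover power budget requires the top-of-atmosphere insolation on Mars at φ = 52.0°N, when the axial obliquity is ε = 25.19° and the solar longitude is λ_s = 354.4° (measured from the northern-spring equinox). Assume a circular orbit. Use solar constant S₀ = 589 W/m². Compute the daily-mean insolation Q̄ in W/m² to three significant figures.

Solar declination: sin δ = sin ε · sin λ_s = sin 25.19° × sin 354.4° = -0.04153, so δ = -2.380°.
cos H₀ = −tan(+52.0°) tan(-2.380°) = 0.0532, H₀ = 1.5176 rad.
Bracket: H₀ sin φ sin δ + cos φ cos δ sin H₀ = 1.5176×0.78801×-0.04153 + 0.61566×0.99914×0.99858 = -0.049665 + 0.614257 = 0.564592.
Q̄ = (S₀/π) × [bracket] = (589/π) × 0.564592 = 105.9 W/m².

Q̄ ≈ 106 W/m²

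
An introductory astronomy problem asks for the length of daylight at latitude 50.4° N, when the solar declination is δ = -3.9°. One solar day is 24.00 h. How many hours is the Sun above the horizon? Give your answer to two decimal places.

11.37 h

cos h₀ = −tan ϕ · tan δ = −tan(+50.4°) × tan(-3.900°) = 0.0824, so h₀ = 1.4883 rad = 85.27°.
Daylight = 2h₀/(2π) × 24.00 h = (1.4883/π) × 24.00 = 11.37 h.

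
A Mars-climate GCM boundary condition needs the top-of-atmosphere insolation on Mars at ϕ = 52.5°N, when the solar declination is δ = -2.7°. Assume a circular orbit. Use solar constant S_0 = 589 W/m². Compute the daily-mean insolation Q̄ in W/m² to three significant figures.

cos h₀ = −tan(+52.5°) tan(-2.700°) = 0.0615, h₀ = 1.5093 rad.
Bracket: h₀ sin ϕ sin δ + cos ϕ cos δ sin h₀ = 1.5093×0.79335×-0.04711 + 0.60876×0.99889×0.99811 = -0.056410 + 0.606935 = 0.550525.
Q̄ = (S_0/π) × [bracket] = (589/π) × 0.550525 = 103.2 W/m².

Q̄ ≈ 103 W/m²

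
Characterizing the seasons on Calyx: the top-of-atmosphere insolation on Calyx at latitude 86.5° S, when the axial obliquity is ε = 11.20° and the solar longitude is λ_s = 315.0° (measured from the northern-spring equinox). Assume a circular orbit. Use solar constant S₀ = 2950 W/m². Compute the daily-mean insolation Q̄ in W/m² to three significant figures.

Q̄ ≈ 404 W/m²

Solar declination: sin δ = sin ε · sin λ_s = sin 11.20° × sin 315.0° = -0.13734, so δ = -7.894°.
cos H₀ = −tan(-86.5°) tan(-7.894°) = -2.2670 ≤ −1 ⇒ polar day, H₀ = π.
Bracket: H₀ sin φ sin δ + cos φ cos δ sin H₀ = 3.1416×-0.99813×-0.13734 + 0.06105×0.99052×0.00000 = 0.430661 + 0.000000 = 0.430661.
Q̄ = (S₀/π) × [bracket] = (2950/π) × 0.430661 = 404.4 W/m².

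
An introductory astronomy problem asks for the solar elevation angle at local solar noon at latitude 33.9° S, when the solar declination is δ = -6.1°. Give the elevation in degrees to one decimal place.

62.2°

At local noon the hour angle is zero, so the zenith angle equals |φ − δ| = |-33.9° − (-6.100°)| = 27.800°.
Elevation = 90° − 27.800° = 62.2°.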